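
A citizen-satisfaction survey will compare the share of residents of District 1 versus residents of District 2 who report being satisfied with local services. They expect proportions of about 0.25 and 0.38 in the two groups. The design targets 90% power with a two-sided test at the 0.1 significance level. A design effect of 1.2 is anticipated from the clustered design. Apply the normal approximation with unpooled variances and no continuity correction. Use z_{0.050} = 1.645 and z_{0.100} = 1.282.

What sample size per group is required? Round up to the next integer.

n = (z_{α/2} + z_β)² · [p₁(1−p₁) + p₂(1−p₂)] / (p₁ − p₂)²
  = (1.645 + 1.282)² · (0.25·0.75 + 0.38·0.62) / (-0.13)²
  = (2.927)² · (0.1875 + 0.2356) / 0.0169
  = 8.5673 · 0.4231 / 0.0169
  = 214.49
Design effect: 1.2 × 214.49 = 257.38.
Round up → n = 258 per group.

n = 258 per group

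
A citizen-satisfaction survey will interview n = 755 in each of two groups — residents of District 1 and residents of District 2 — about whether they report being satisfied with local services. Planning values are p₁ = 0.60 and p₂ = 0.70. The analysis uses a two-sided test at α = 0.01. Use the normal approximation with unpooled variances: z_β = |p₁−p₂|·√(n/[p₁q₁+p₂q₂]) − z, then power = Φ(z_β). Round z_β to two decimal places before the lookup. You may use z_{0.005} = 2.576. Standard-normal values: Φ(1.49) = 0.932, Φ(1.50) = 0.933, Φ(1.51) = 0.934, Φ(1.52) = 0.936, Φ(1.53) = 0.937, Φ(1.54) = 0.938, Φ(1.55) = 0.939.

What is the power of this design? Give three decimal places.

Power ≈ 0.936

z_β = |p₁−p₂|·√(n/[p₁q₁+p₂q₂]) − z_{α/2}
    = 0.10 · √(755/0.4500) − 2.576
    = 0.10 · 40.9607 − 2.576
    = 4.0961 − 2.576 = 1.5201 → 1.52
Power = Φ(1.52) = 0.936.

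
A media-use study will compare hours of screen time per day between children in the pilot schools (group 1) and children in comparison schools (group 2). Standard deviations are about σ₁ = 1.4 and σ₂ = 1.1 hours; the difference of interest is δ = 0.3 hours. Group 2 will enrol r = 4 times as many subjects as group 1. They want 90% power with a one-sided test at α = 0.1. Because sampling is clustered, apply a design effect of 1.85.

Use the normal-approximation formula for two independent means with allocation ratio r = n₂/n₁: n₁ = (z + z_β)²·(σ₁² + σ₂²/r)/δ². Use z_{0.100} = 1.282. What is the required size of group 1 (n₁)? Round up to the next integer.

n₁ = (z_α + z_β)² · (σ₁² + σ₂²/r) / δ²
   = (1.282 + 1.282)² · (1.4² + 1.1²/4) / 0.3²
   = 6.5741 · (1.96 + 0.3025) / 0.09
   = 6.5741 · 2.2625 / 0.09
   = 165.27
Design effect: 1.85 × 165.27 = 305.74.
Round up → n₁ = 306; n₂ = r·n₁ = 4 × 306 = 1224.

n₁ = 306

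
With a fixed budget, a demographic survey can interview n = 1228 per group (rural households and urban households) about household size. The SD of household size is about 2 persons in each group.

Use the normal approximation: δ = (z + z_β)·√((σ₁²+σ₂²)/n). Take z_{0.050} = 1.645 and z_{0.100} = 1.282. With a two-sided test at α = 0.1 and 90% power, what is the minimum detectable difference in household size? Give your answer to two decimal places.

Minimum detectable difference ≈ 0.24 persons

δ = (z_{α/2} + z_β) · √((σ₁²+σ₂²)/n)
  = (1.645 + 1.282) · √(8/1228)
  = 2.927 · √0.00651
  = 2.927 · 0.0807
  = 0.2362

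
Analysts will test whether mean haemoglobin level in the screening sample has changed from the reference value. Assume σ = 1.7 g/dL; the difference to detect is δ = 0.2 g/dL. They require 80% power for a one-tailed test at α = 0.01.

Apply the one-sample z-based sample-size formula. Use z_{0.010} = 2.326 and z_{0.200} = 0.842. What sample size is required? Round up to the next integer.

n = 726

n = (z_α + z_β)² · σ² / δ²
  = (2.326 + 0.842)² · 1.7² / 0.2²
  = 10.0362 · 2.89 / 0.04
  = 725.12
Round up → n = 726.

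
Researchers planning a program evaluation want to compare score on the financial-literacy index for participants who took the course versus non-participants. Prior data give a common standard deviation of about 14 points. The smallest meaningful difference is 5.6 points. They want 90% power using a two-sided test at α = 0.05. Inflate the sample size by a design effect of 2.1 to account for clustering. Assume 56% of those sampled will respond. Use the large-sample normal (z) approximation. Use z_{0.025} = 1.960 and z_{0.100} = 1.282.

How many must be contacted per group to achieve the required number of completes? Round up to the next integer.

n = (z_{α/2} + z_β)² · (σ₁² + σ₂²) / δ²
  = (1.960 + 1.282)² · (2·14² = 392) / 5.6²
  = 10.5106 · 392 / 31.36
  = 131.38
Design effect: 2.1 × 131.38 = 275.90.
Adjust for 56% response: 275.90 / 0.56 = 492.68.
Round up → n = 493 per group.

n = 493 per group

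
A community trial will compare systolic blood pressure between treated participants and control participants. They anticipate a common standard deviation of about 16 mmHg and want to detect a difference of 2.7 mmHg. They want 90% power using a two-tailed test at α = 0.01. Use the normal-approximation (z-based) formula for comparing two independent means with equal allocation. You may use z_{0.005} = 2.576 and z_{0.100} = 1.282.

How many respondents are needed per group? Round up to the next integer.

n = (z_{α/2} + z_β)² · (σ₁² + σ₂²) / δ²
  = (2.576 + 1.282)² · (2·16² = 512) / 2.7²
  = 14.8842 · 512 / 7.29
  = 1045.36
Round up → n = 1046 per group.

n = 1046 per group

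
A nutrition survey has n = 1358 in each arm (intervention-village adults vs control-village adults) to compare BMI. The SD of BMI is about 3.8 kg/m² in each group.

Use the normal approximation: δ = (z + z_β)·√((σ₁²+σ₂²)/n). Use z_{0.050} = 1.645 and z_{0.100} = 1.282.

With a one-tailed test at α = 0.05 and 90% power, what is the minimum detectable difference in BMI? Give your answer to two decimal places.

δ = (z_α + z_β) · √((σ₁²+σ₂²)/n)
  = (1.645 + 1.282) · √(28.88/1358)
  = 2.927 · √0.02127
  = 2.927 · 0.1458
  = 0.4268

Minimum detectable difference ≈ 0.43 kg/m²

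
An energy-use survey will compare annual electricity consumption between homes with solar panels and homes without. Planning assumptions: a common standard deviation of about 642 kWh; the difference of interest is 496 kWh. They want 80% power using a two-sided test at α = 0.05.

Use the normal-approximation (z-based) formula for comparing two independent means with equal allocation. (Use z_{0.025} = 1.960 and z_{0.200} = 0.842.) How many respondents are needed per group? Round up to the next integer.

n = (z_{α/2} + z_β)² · (σ₁² + σ₂²) / δ²
  = (1.960 + 0.842)² · (2·642² = 824328) / 496²
  = 7.8512 · 824328 / 246016
  = 26.31
Round up → n = 27 per group.

n = 27 per group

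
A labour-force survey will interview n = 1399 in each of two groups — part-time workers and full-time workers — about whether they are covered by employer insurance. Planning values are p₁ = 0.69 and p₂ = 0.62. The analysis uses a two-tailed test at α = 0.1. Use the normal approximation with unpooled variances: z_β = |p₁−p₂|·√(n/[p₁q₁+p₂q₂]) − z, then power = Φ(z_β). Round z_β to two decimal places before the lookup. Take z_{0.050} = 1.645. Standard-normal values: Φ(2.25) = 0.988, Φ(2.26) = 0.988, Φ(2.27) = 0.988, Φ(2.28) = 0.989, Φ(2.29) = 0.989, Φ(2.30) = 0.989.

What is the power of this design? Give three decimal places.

z_β = |p₁−p₂|·√(n/[p₁q₁+p₂q₂]) − z_{α/2}
    = 0.07 · √(1399/0.4495) − 1.645
    = 0.07 · 55.7884 − 1.645
    = 3.9052 − 1.645 = 2.2602 → 2.26
Power = Φ(2.26) = 0.988.

Power ≈ 0.988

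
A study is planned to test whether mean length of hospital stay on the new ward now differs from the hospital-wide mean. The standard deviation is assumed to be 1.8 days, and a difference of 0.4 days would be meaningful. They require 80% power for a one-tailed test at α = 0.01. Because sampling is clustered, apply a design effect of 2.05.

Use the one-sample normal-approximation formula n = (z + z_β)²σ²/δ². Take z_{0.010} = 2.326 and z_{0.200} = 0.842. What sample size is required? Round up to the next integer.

n = 417

n = (z_α + z_β)² · σ² / δ²
  = (2.326 + 0.842)² · 1.8² / 0.4²
  = 10.0362 · 3.24 / 0.16
  = 203.23
Design effect: 2.05 × 203.23 = 416.63.
Round up → n = 417.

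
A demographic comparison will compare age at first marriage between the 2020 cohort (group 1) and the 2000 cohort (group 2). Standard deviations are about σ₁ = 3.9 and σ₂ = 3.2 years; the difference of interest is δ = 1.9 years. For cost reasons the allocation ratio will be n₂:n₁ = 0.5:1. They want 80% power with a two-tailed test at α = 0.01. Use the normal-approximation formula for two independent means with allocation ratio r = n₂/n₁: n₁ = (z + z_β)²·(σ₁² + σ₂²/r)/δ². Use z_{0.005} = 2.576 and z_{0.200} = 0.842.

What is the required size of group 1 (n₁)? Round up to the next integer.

n₁ = (z_{α/2} + z_β)² · (σ₁² + σ₂²/r) / δ²
   = (2.576 + 0.842)² · (3.9² + 3.2²/0.5) / 1.9²
   = 11.6827 · (15.21 + 20.48) / 3.61
   = 11.6827 · 35.69 / 3.61
   = 115.50
Round up → n₁ = 116; n₂ = r·n₁ = 0.5 × 116 = 58.

n₁ = 116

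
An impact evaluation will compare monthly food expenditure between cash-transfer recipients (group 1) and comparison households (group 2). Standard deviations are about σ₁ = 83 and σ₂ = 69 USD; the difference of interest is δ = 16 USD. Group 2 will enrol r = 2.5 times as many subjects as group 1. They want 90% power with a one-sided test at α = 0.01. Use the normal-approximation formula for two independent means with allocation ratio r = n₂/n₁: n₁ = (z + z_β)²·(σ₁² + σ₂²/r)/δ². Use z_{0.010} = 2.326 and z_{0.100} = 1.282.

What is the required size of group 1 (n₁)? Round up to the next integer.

n₁ = (z_α + z_β)² · (σ₁² + σ₂²/r) / δ²
   = (2.326 + 1.282)² · (83² + 69²/2.5) / 16²
   = 13.0177 · (6889 + 1904.4) / 256
   = 13.0177 · 8793.4 / 256
   = 447.15
Round up → n₁ = 448; n₂ = r·n₁ = 2.5 × 448 = 1120.

n₁ = 448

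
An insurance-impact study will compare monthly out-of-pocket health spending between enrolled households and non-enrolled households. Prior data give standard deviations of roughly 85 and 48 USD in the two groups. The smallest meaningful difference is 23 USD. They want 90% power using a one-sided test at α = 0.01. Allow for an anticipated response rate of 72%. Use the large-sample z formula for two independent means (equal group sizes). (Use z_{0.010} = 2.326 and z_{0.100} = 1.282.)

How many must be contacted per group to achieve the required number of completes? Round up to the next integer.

n = (z_α + z_β)² · (σ₁² + σ₂²) / δ²
  = (2.326 + 1.282)² · (85² + 48² = 9529) / 23²
  = 13.0177 · 9529 / 529
  = 234.49
Adjust for 72% response: 234.49 / 0.72 = 325.68.
Round up → n = 326 per group.

n = 326 per group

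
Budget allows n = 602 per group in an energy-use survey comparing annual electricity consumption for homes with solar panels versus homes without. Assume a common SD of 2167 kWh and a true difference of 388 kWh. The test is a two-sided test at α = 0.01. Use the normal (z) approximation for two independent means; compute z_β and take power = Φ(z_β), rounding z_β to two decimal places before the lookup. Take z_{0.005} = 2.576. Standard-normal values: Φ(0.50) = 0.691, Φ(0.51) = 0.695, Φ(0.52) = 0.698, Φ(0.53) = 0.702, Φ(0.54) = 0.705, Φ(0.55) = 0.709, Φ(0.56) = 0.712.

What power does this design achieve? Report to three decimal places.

z_β = δ·√(n/(σ₁²+σ₂²)) − z_{α/2}
    = 388 · √(602/9391778) − 2.576
    = 388 · 0.00801 − 2.576
    = 3.1064 − 2.576 = 0.5304 → 0.53
Power = Φ(0.53) = 0.702.

Power ≈ 0.702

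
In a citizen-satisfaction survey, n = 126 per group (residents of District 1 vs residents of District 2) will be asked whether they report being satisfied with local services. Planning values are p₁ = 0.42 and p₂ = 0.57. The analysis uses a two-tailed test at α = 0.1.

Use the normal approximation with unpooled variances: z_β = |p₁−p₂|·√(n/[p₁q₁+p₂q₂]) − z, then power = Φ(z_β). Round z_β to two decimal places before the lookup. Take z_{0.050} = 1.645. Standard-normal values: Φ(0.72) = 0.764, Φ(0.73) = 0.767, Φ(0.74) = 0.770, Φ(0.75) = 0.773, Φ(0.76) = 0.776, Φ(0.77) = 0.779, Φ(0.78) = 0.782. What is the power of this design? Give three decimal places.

Power ≈ 0.776

z_β = |p₁−p₂|·√(n/[p₁q₁+p₂q₂]) − z_{α/2}
    = 0.15 · √(126/0.4887) − 1.645
    = 0.15 · 16.0570 − 1.645
    = 2.4085 − 1.645 = 0.7635 → 0.76
Power = Φ(0.76) = 0.776.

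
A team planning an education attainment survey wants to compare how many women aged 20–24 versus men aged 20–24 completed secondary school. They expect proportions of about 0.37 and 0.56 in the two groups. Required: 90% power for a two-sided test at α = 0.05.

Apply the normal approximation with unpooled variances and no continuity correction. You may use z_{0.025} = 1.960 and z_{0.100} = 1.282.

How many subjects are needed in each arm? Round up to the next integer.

n = 140 per group

n = (z_{α/2} + z_β)² · [p₁(1−p₁) + p₂(1−p₂)] / (p₁ − p₂)²
  = (1.960 + 1.282)² · (0.37·0.63 + 0.56·0.44) / (-0.19)²
  = (3.242)² · (0.2331 + 0.2464) / 0.0361
  = 10.5106 · 0.4795 / 0.0361
  = 139.61
Round up → n = 140 per group.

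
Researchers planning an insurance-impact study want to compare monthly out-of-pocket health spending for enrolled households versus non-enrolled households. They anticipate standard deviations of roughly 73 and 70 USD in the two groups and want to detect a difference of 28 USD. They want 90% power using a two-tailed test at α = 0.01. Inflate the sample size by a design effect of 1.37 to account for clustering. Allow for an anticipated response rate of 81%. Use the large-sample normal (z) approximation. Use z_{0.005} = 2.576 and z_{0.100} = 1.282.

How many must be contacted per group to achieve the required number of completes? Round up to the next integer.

n = 329 per group

n = (z_{α/2} + z_β)² · (σ₁² + σ₂²) / δ²
  = (2.576 + 1.282)² · (73² + 70² = 10229) / 28²
  = 14.8842 · 10229 / 784
  = 194.20
Design effect: 1.37 × 194.20 = 266.05.
Adjust for 81% response: 266.05 / 0.81 = 328.46.
Round up → n = 329 per group.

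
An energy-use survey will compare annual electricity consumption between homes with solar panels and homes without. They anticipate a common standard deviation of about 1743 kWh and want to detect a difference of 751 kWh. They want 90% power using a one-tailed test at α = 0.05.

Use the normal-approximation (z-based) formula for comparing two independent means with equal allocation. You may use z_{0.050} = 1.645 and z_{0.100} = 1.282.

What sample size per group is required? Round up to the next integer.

n = (z_α + z_β)² · (σ₁² + σ₂²) / δ²
  = (1.645 + 1.282)² · (2·1743² = 6076098) / 751²
  = 8.5673 · 6076098 / 564001
  = 92.30
Round up → n = 93 per group.

n = 93 per group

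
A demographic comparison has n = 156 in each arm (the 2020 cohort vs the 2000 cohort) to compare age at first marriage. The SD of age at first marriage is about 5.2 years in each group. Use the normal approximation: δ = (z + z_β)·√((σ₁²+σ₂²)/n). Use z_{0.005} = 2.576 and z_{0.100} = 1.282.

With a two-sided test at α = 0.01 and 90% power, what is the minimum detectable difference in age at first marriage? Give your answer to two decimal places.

δ = (z_{α/2} + z_β) · √((σ₁²+σ₂²)/n)
  = (2.576 + 1.282) · √(54.08/156)
  = 3.858 · √0.34667
  = 3.858 · 0.5888
  = 2.2715

Minimum detectable difference ≈ 2.27 years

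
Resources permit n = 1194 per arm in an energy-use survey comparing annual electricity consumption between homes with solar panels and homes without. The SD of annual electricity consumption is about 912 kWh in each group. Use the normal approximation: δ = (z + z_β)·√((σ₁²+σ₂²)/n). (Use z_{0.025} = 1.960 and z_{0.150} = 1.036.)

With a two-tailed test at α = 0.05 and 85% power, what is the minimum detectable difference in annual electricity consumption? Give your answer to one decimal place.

δ = (z_{α/2} + z_β) · √((σ₁²+σ₂²)/n)
  = (1.960 + 1.036) · √(1663488/1194)
  = 2.996 · √1393.2
  = 2.996 · 37.3257
  = 111.8277

Minimum detectable difference ≈ 111.8 kWh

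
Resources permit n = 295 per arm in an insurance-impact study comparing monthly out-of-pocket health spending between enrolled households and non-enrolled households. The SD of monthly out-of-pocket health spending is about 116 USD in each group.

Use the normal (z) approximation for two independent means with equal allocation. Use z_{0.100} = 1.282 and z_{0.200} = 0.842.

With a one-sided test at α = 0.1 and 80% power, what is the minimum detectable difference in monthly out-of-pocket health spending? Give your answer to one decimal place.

δ = (z_α + z_β) · √((σ₁²+σ₂²)/n)
  = (1.282 + 0.842) · √(26912/295)
  = 2.124 · √91.2271
  = 2.124 · 9.5513
  = 20.2869

Minimum detectable difference ≈ 20.3 USD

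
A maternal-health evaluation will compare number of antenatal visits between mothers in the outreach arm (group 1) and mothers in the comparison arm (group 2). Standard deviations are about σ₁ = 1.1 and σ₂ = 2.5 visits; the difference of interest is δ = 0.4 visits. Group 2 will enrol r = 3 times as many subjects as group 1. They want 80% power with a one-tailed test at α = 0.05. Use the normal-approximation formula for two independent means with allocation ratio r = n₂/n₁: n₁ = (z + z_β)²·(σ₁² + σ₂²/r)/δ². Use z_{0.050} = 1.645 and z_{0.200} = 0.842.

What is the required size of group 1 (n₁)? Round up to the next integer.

n₁ = 128

n₁ = (z_α + z_β)² · (σ₁² + σ₂²/r) / δ²
   = (1.645 + 0.842)² · (1.1² + 2.5²/3) / 0.4²
   = 6.1852 · (1.21 + 2.0833) / 0.16
   = 6.1852 · 3.2933 / 0.16
   = 127.31
Round up → n₁ = 128; n₂ = r·n₁ = 3 × 128 = 384.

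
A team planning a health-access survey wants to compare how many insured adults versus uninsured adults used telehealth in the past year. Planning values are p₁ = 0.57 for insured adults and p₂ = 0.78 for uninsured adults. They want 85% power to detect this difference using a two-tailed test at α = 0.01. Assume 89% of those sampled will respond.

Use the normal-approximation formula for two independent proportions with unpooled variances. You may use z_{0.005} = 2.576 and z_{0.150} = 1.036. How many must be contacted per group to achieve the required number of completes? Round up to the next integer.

n = (z_{α/2} + z_β)² · [p₁(1−p₁) + p₂(1−p₂)] / (p₁ − p₂)²
  = (2.576 + 1.036)² · (0.57·0.43 + 0.78·0.22) / (-0.21)²
  = (3.612)² · (0.2451 + 0.1716) / 0.0441
  = 13.0465 · 0.4167 / 0.0441
  = 123.28
Adjust for 89% response: 123.28 / 0.89 = 138.51.
Round up → n = 139 per group.

n = 139 per group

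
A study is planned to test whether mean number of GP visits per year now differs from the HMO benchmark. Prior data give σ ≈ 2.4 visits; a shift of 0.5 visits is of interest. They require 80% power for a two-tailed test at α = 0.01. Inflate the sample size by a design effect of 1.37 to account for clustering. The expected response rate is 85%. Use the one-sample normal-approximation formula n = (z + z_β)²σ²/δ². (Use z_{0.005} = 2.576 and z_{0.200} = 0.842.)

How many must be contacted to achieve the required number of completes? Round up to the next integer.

n = 434

n = (z_{α/2} + z_β)² · σ² / δ²
  = (2.576 + 0.842)² · 2.4² / 0.5²
  = 11.6827 · 5.76 / 0.25
  = 269.17
Design effect: 1.37 × 269.17 = 368.76.
Adjust for 85% response: 368.76 / 0.85 = 433.84.
Round up → n = 434.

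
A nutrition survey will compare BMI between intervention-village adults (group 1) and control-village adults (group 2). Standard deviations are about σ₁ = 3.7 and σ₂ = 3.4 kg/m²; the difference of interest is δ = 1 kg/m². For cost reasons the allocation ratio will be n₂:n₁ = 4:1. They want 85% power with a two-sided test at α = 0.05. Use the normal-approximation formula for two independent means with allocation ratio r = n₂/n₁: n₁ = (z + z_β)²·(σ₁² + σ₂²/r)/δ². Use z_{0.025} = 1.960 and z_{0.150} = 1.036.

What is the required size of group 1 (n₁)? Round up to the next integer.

n₁ = 149

n₁ = (z_{α/2} + z_β)² · (σ₁² + σ₂²/r) / δ²
   = (1.960 + 1.036)² · (3.7² + 3.4²/4) / 1²
   = 8.9760 · (13.69 + 2.89) / 1
   = 8.9760 · 16.58 / 1
   = 148.82
Round up → n₁ = 149; n₂ = r·n₁ = 4 × 149 = 596.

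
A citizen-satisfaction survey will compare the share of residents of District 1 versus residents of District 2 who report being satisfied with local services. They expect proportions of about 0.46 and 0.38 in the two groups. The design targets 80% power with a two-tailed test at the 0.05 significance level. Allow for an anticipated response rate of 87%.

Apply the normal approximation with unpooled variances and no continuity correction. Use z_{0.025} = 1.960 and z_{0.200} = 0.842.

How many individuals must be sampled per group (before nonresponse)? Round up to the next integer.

n = 683 per group

n = (z_{α/2} + z_β)² · [p₁(1−p₁) + p₂(1−p₂)] / (p₁ − p₂)²
  = (1.960 + 0.842)² · (0.46·0.54 + 0.38·0.62) / (0.08)²
  = (2.802)² · (0.2484 + 0.2356) / 0.0064
  = 7.8512 · 0.4840 / 0.0064
  = 593.75
Adjust for 87% response: 593.75 / 0.87 = 682.47.
Round up → n = 683 per group.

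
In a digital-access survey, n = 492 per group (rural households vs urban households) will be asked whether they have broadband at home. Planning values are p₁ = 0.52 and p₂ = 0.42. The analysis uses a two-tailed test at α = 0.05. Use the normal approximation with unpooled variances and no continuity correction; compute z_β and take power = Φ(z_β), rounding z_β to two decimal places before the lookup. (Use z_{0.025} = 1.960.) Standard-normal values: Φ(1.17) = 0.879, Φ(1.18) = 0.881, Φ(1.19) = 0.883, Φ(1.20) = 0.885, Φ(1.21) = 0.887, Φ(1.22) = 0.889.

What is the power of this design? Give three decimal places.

Power ≈ 0.885

z_β = |p₁−p₂|·√(n/[p₁q₁+p₂q₂]) − z_{α/2}
    = 0.10 · √(492/0.4932) − 1.960
    = 0.10 · 31.5843 − 1.960
    = 3.1584 − 1.960 = 1.1984 → 1.20
Power = Φ(1.20) = 0.885.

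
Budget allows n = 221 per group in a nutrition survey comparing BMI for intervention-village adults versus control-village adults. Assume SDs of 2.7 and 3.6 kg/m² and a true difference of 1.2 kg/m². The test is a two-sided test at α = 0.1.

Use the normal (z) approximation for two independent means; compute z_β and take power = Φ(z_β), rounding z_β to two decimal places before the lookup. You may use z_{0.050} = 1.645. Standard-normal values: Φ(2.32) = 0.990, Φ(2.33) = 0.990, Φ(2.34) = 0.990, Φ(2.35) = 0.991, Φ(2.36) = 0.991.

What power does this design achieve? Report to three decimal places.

Power ≈ 0.990

z_β = δ·√(n/(σ₁²+σ₂²)) − z_{α/2}
    = 1.2 · √(221/20.25) − 1.645
    = 1.2 · 3.30357 − 1.645
    = 3.9643 − 1.645 = 2.3193 → 2.32
Power = Φ(2.32) = 0.990.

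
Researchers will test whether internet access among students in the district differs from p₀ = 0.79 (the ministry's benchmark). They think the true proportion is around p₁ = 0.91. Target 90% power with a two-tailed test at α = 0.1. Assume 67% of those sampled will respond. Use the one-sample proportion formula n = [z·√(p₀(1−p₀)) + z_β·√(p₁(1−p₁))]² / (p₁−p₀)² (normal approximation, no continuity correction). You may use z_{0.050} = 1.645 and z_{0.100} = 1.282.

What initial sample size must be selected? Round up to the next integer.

n = 112

n = [z_{α/2}·√(p₀q₀) + z_β·√(p₁q₁)]² / (p₁ − p₀)²
  = [1.645·√(0.79·0.21) + 1.282·√(0.91·0.09)]² / (0.12)²
  = [1.645·0.4073 + 1.282·0.2862]² / 0.0144
  = [1.0369]² / 0.0144
  = 74.67
Adjust for 67% response: 74.67 / 0.67 = 111.44.
Round up → n = 112.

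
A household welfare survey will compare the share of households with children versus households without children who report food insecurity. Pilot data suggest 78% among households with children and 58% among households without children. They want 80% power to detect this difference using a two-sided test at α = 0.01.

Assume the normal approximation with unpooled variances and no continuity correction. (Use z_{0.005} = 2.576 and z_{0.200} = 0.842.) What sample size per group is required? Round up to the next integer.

n = 122 per group

n = (z_{α/2} + z_β)² · [p₁(1−p₁) + p₂(1−p₂)] / (p₁ − p₂)²
  = (2.576 + 0.842)² · (0.78·0.22 + 0.58·0.42) / (0.20)²
  = (3.418)² · (0.1716 + 0.2436) / 0.0400
  = 11.6827 · 0.4152 / 0.0400
  = 121.27
Round up → n = 122 per group.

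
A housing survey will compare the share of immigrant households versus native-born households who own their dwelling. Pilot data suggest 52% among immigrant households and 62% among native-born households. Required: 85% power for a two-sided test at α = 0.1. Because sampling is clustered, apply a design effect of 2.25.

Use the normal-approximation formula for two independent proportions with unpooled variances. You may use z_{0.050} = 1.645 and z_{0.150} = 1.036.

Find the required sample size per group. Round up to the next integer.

n = 785 per group

n = (z_{α/2} + z_β)² · [p₁(1−p₁) + p₂(1−p₂)] / (p₁ − p₂)²
  = (1.645 + 1.036)² · (0.52·0.48 + 0.62·0.38) / (-0.10)²
  = (2.681)² · (0.2496 + 0.2356) / 0.0100
  = 7.1878 · 0.4852 / 0.0100
  = 348.75
Design effect: 2.25 × 348.75 = 784.69.
Round up → n = 785 per group.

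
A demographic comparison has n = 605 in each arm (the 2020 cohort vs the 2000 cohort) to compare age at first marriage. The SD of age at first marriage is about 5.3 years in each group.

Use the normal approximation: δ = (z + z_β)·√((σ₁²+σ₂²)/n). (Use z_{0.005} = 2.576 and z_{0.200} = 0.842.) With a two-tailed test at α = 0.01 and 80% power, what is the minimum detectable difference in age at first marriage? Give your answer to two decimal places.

δ = (z_{α/2} + z_β) · √((σ₁²+σ₂²)/n)
  = (2.576 + 0.842) · √(56.18/605)
  = 3.418 · √0.09286
  = 3.418 · 0.3047
  = 1.0416

Minimum detectable difference ≈ 1.04 years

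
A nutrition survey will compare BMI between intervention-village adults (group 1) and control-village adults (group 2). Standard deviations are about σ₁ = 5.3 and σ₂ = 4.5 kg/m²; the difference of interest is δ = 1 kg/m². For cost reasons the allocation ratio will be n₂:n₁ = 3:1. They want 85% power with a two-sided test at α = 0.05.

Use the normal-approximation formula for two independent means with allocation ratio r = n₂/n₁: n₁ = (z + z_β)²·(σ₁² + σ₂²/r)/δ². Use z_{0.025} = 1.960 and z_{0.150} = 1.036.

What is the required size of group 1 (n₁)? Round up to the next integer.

n₁ = 313

n₁ = (z_{α/2} + z_β)² · (σ₁² + σ₂²/r) / δ²
   = (1.960 + 1.036)² · (5.3² + 4.5²/3) / 1²
   = 8.9760 · (28.09 + 6.75) / 1
   = 8.9760 · 34.84 / 1
   = 312.72
Round up → n₁ = 313; n₂ = r·n₁ = 3 × 313 = 939.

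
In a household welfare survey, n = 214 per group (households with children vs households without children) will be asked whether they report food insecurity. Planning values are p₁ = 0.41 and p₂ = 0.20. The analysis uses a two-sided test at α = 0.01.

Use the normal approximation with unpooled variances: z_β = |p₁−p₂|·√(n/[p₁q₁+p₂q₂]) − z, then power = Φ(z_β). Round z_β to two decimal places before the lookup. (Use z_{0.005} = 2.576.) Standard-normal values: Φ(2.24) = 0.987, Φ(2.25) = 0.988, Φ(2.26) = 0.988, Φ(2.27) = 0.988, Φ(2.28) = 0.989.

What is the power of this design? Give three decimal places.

z_β = |p₁−p₂|·√(n/[p₁q₁+p₂q₂]) − z_{α/2}
    = 0.21 · √(214/0.4019) − 2.576
    = 0.21 · 23.0753 − 2.576
    = 4.8458 − 2.576 = 2.2698 → 2.27
Power = Φ(2.27) = 0.988.

Power ≈ 0.988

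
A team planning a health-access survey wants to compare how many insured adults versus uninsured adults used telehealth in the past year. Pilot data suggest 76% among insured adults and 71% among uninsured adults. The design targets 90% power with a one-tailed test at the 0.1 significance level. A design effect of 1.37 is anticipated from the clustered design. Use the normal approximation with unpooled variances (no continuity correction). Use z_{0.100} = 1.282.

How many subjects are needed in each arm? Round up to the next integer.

n = (z_α + z_β)² · [p₁(1−p₁) + p₂(1−p₂)] / (p₁ − p₂)²
  = (1.282 + 1.282)² · (0.76·0.24 + 0.71·0.29) / (0.05)²
  = (2.564)² · (0.1824 + 0.2059) / 0.0025
  = 6.5741 · 0.3883 / 0.0025
  = 1021.09
Design effect: 1.37 × 1021.09 = 1398.89.
Round up → n = 1399 per group.

n = 1399 per group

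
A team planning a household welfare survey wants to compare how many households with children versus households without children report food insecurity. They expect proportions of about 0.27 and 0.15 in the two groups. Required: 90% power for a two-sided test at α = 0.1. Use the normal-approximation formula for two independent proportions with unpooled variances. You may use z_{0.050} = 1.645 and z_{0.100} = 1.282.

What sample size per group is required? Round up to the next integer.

n = (z_{α/2} + z_β)² · [p₁(1−p₁) + p₂(1−p₂)] / (p₁ − p₂)²
  = (1.645 + 1.282)² · (0.27·0.73 + 0.15·0.85) / (0.12)²
  = (2.927)² · (0.1971 + 0.1275) / 0.0144
  = 8.5673 · 0.3246 / 0.0144
  = 193.12
Round up → n = 194 per group.

n = 194 per group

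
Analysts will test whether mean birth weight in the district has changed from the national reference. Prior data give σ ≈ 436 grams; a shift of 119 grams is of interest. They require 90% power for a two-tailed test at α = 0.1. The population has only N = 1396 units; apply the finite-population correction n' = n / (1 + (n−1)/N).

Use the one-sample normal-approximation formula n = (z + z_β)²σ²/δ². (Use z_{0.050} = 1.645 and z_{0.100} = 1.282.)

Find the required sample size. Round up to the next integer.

n = (z_{α/2} + z_β)² · σ² / δ²
  = (1.645 + 1.282)² · 436² / 119²
  = 8.5673 · 190096 / 14161
  = 115.01
Finite-population correction (N = 1396): 115.01 / (1 + (115.01 − 1)/1396) = 106.32.
Round up → n = 107.

n = 107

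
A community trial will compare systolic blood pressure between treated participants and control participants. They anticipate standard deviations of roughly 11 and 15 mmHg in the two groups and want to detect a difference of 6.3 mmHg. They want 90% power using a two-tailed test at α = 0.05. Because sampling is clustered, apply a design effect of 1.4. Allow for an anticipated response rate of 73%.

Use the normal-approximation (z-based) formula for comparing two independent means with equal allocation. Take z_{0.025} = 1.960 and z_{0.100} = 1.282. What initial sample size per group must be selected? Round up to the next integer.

n = (z_{α/2} + z_β)² · (σ₁² + σ₂²) / δ²
  = (1.960 + 1.282)² · (11² + 15² = 346) / 6.3²
  = 10.5106 · 346 / 39.69
  = 91.63
Design effect: 1.4 × 91.63 = 128.28.
Adjust for 73% response: 128.28 / 0.73 = 175.72.
Round up → n = 176 per group.

n = 176 per group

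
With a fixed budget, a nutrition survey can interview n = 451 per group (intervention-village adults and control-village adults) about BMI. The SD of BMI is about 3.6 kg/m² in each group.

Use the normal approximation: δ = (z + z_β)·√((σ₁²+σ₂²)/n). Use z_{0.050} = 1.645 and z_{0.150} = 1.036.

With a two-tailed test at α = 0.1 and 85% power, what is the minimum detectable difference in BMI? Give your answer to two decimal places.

Minimum detectable difference ≈ 0.64 kg/m²

δ = (z_{α/2} + z_β) · √((σ₁²+σ₂²)/n)
  = (1.645 + 1.036) · √(25.92/451)
  = 2.681 · √0.05747
  = 2.681 · 0.2397
  = 0.6427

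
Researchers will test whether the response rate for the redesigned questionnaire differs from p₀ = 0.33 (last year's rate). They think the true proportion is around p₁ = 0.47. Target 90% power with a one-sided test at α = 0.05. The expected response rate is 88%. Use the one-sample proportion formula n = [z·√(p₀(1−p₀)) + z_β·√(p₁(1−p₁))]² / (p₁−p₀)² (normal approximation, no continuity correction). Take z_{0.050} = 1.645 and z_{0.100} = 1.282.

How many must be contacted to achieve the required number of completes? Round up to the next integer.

n = 116

n = [z_α·√(p₀q₀) + z_β·√(p₁q₁)]² / (p₁ − p₀)²
  = [1.645·√(0.33·0.67) + 1.282·√(0.47·0.53)]² / (0.14)²
  = [1.645·0.4702 + 1.282·0.4991]² / 0.0196
  = [1.4133]² / 0.0196
  = 101.92
Adjust for 88% response: 101.92 / 0.88 = 115.81.
Round up → n = 116.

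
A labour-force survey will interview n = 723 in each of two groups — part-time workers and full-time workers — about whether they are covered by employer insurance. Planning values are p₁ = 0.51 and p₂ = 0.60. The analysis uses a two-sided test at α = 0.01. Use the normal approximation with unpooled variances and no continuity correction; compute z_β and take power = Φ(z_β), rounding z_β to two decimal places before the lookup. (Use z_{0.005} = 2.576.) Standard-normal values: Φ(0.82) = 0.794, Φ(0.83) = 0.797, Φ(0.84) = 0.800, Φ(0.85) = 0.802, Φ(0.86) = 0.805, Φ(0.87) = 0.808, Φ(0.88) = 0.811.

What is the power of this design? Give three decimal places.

z_β = |p₁−p₂|·√(n/[p₁q₁+p₂q₂]) − z_{α/2}
    = 0.09 · √(723/0.4899) − 2.576
    = 0.09 · 38.4163 − 2.576
    = 3.4575 − 2.576 = 0.8815 → 0.88
Power = Φ(0.88) = 0.811.

Power ≈ 0.811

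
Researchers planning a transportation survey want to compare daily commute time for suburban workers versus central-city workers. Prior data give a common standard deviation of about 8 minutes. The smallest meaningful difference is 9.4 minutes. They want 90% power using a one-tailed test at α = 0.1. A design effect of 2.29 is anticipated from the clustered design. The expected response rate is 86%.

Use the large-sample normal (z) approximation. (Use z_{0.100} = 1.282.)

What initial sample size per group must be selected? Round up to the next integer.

n = (z_α + z_β)² · (σ₁² + σ₂²) / δ²
  = (1.282 + 1.282)² · (2·8² = 128) / 9.4²
  = 6.5741 · 128 / 88.36
  = 9.52
Design effect: 2.29 × 9.52 = 21.81.
Adjust for 86% response: 21.81 / 0.86 = 25.36.
Round up → n = 26 per group.

n = 26 per group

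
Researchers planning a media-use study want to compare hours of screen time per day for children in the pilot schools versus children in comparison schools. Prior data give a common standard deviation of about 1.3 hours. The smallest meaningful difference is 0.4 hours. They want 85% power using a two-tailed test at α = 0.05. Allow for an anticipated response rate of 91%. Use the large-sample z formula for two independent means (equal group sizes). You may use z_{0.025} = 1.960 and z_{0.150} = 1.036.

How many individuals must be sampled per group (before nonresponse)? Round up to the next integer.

n = 209 per group

n = (z_{α/2} + z_β)² · (σ₁² + σ₂²) / δ²
  = (1.960 + 1.036)² · (2·1.3² = 3.38) / 0.4²
  = 8.9760 · 3.38 / 0.16
  = 189.62
Adjust for 91% response: 189.62 / 0.91 = 208.37.
Round up → n = 209 per group.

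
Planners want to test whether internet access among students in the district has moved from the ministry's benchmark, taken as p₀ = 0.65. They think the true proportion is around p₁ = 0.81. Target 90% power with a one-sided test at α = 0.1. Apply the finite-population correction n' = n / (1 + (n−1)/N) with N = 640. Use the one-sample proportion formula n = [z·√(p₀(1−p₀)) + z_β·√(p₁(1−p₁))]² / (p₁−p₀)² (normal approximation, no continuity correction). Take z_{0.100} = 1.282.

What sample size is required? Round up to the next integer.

n = 46

n = [z_α·√(p₀q₀) + z_β·√(p₁q₁)]² / (p₁ − p₀)²
  = [1.282·√(0.65·0.35) + 1.282·√(0.81·0.19)]² / (0.16)²
  = [1.282·0.4770 + 1.282·0.3923]² / 0.0256
  = [1.1144]² / 0.0256
  = 48.51
Finite-population correction (N = 640): 48.51 / (1 + (48.51 − 1)/640) = 45.16.
Round up → n = 46.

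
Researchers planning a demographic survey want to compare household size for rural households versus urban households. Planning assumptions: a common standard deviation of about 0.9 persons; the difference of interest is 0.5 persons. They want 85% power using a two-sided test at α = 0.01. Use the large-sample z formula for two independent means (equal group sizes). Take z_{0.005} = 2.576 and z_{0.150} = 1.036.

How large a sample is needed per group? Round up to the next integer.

n = 85 per group

n = (z_{α/2} + z_β)² · (σ₁² + σ₂²) / δ²
  = (2.576 + 1.036)² · (2·0.9² = 1.62) / 0.5²
  = 13.0465 · 1.62 / 0.25
  = 84.54
Round up → n = 85 per group.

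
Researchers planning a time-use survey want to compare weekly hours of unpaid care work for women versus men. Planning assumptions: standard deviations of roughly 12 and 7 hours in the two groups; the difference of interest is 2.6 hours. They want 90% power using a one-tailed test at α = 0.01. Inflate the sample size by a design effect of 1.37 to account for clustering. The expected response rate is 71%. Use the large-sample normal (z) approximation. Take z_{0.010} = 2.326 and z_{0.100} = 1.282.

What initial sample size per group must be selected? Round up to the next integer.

n = 718 per group

n = (z_α + z_β)² · (σ₁² + σ₂²) / δ²
  = (2.326 + 1.282)² · (12² + 7² = 193) / 2.6²
  = 13.0177 · 193 / 6.76
  = 371.66
Design effect: 1.37 × 371.66 = 509.17.
Adjust for 71% response: 509.17 / 0.71 = 717.14.
Round up → n = 718 per group.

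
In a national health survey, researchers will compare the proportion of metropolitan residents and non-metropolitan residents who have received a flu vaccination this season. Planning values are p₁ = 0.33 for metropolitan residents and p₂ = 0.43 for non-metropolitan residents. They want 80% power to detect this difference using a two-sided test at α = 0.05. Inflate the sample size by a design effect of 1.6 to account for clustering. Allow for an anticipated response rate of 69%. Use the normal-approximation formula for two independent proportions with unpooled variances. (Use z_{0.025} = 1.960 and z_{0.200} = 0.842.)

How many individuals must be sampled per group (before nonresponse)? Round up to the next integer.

n = (z_{α/2} + z_β)² · [p₁(1−p₁) + p₂(1−p₂)] / (p₁ − p₂)²
  = (1.960 + 0.842)² · (0.33·0.67 + 0.43·0.57) / (-0.10)²
  = (2.802)² · (0.2211 + 0.2451) / 0.0100
  = 7.8512 · 0.4662 / 0.0100
  = 366.02
Design effect: 1.6 × 366.02 = 585.64.
Adjust for 69% response: 585.64 / 0.69 = 848.75.
Round up → n = 849 per group.

n = 849 per group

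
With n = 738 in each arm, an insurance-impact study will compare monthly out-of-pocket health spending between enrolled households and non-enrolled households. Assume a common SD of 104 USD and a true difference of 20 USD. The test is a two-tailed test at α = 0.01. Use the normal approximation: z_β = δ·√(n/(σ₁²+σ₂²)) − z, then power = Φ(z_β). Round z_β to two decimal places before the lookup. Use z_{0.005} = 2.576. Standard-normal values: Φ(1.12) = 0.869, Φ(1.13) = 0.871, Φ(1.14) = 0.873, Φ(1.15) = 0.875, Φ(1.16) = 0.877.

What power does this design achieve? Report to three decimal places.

z_β = δ·√(n/(σ₁²+σ₂²)) − z_{α/2}
    = 20 · √(738/21632) − 2.576
    = 20 · 0.18471 − 2.576
    = 3.6941 − 2.576 = 1.1181 → 1.12
Power = Φ(1.12) = 0.869.

Power ≈ 0.869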